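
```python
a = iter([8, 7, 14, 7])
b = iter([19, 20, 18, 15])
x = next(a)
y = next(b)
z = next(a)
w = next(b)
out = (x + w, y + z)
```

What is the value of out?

Step 1: a iterates [8, 7, 14, 7], b iterates [19, 20, 18, 15].
Step 2: x = next(a) = 8, y = next(b) = 19.
Step 3: z = next(a) = 7, w = next(b) = 20.
Step 4: out = (8 + 20, 19 + 7) = (28, 26).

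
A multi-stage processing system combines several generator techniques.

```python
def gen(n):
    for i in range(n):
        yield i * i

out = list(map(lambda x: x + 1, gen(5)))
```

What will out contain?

Step 1: gen(5) yields squares: [0, 1, 4, 9, 16].
Step 2: map adds 1 to each: [1, 2, 5, 10, 17].
Therefore out = [1, 2, 5, 10, 17].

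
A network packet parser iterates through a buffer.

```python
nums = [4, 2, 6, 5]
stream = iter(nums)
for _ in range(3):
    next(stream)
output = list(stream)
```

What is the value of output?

Step 1: Create iterator over [4, 2, 6, 5].
Step 2: Advance 3 positions (consuming [4, 2, 6]).
Step 3: list() collects remaining elements: [5].
Therefore output = [5].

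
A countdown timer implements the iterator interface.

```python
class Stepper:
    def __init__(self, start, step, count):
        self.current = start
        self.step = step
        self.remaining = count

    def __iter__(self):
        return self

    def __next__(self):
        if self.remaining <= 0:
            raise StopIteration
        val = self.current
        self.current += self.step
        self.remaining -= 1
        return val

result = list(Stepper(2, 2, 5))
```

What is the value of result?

Step 1: Stepper starts at 2, increments by 2, for 5 steps:
  Yield 2, then current += 2
  Yield 4, then current += 2
  Yield 6, then current += 2
  Yield 8, then current += 2
  Yield 10, then current += 2
Therefore result = [2, 4, 6, 8, 10].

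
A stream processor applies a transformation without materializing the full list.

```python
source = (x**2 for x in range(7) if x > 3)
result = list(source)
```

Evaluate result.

Step 1: For range(7), keep x > 3, then square:
  x=0: 0 <= 3, excluded
  x=1: 1 <= 3, excluded
  x=2: 2 <= 3, excluded
  x=3: 3 <= 3, excluded
  x=4: 4 > 3, yield 4**2 = 16
  x=5: 5 > 3, yield 5**2 = 25
  x=6: 6 > 3, yield 6**2 = 36
Therefore result = [16, 25, 36].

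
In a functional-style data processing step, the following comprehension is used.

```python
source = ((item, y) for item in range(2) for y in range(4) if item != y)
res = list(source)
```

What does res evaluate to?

Step 1: Nested generator over range(2) x range(4) where item != y:
  (0, 0): excluded (item == y)
  (0, 1): included
  (0, 2): included
  (0, 3): included
  (1, 0): included
  (1, 1): excluded (item == y)
  (1, 2): included
  (1, 3): included
Therefore res = [(0, 1), (0, 2), (0, 3), (1, 0), (1, 2), (1, 3)].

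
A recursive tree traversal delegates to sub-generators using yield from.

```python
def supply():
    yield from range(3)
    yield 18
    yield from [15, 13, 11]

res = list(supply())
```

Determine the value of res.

Step 1: Trace yields in order:
  yield 0
  yield 1
  yield 2
  yield 18
  yield 15
  yield 13
  yield 11
Therefore res = [0, 1, 2, 18, 15, 13, 11].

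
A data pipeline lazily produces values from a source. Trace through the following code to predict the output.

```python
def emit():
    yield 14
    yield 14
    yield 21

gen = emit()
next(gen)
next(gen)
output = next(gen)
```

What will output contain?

Step 1: emit() creates a generator.
Step 2: next(gen) yields 14 (consumed and discarded).
Step 3: next(gen) yields 14 (consumed and discarded).
Step 4: next(gen) yields 21, assigned to output.
Therefore output = 21.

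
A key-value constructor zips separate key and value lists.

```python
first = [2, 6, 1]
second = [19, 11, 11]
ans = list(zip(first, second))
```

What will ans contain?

Step 1: zip pairs elements at same index:
  Index 0: (2, 19)
  Index 1: (6, 11)
  Index 2: (1, 11)
Therefore ans = [(2, 19), (6, 11), (1, 11)].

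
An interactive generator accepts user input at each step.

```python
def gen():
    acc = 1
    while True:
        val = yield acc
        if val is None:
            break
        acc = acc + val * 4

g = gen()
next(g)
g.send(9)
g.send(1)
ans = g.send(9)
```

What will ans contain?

Step 1: next() -> yield acc=1.
Step 2: send(9) -> val=9, acc = 1 + 9*4 = 37, yield 37.
Step 3: send(1) -> val=1, acc = 37 + 1*4 = 41, yield 41.
Step 4: send(9) -> val=9, acc = 41 + 9*4 = 77, yield 77.
Therefore ans = 77.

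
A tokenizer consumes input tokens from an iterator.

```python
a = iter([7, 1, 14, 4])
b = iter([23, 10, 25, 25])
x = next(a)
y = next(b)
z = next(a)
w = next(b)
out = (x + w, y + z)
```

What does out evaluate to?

Step 1: a iterates [7, 1, 14, 4], b iterates [23, 10, 25, 25].
Step 2: x = next(a) = 7, y = next(b) = 23.
Step 3: z = next(a) = 1, w = next(b) = 10.
Step 4: out = (7 + 10, 23 + 1) = (17, 24).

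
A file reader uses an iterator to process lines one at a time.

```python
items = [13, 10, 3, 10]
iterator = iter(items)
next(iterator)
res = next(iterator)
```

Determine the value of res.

Step 1: Create iterator over [13, 10, 3, 10].
Step 2: next() consumes 13.
Step 3: next() returns 10.
Therefore res = 10.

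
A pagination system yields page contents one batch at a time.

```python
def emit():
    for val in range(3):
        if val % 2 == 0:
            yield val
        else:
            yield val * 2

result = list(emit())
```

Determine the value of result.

Step 1: For each val in range(3), yield val if even, else val*2:
  val=0 (even): yield 0
  val=1 (odd): yield 1*2 = 2
  val=2 (even): yield 2
Therefore result = [0, 2, 2].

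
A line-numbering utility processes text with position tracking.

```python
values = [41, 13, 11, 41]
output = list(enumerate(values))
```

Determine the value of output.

Step 1: enumerate pairs each element with its index:
  (0, 41)
  (1, 13)
  (2, 11)
  (3, 41)
Therefore output = [(0, 41), (1, 13), (2, 11), (3, 41)].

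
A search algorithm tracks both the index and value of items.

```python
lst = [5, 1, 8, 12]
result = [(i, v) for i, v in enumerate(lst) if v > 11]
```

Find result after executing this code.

Step 1: Filter enumerate([5, 1, 8, 12]) keeping v > 11:
  (0, 5): 5 <= 11, excluded
  (1, 1): 1 <= 11, excluded
  (2, 8): 8 <= 11, excluded
  (3, 12): 12 > 11, included
Therefore result = [(3, 12)].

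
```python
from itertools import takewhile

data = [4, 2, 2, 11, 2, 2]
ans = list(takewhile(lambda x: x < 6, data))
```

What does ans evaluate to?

Step 1: takewhile stops at first element >= 6:
  4 < 6: take
  2 < 6: take
  2 < 6: take
  11 >= 6: stop
Therefore ans = [4, 2, 2].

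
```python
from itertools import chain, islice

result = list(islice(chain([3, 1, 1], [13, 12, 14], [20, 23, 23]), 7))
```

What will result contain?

Step 1: chain([3, 1, 1], [13, 12, 14], [20, 23, 23]) = [3, 1, 1, 13, 12, 14, 20, 23, 23].
Step 2: islice takes first 7 elements: [3, 1, 1, 13, 12, 14, 20].
Therefore result = [3, 1, 1, 13, 12, 14, 20].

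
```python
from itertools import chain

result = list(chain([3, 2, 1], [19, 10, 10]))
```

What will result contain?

Step 1: chain() concatenates iterables: [3, 2, 1] + [19, 10, 10].
Therefore result = [3, 2, 1, 19, 10, 10].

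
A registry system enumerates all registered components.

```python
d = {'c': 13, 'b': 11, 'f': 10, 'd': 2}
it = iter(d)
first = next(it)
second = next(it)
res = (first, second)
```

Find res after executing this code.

Step 1: iter(d) iterates over keys: ['c', 'b', 'f', 'd'].
Step 2: first = next(it) = 'c', second = next(it) = 'b'.
Therefore res = ('c', 'b').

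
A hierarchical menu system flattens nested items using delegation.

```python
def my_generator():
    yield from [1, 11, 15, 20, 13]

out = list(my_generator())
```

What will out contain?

Step 1: yield from delegates to the iterable, yielding each element.
Step 2: Collected values: [1, 11, 15, 20, 13].
Therefore out = [1, 11, 15, 20, 13].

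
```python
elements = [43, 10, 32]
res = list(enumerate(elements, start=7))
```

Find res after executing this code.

Step 1: enumerate with start=7:
  (7, 43)
  (8, 10)
  (9, 32)
Therefore res = [(7, 43), (8, 10), (9, 32)].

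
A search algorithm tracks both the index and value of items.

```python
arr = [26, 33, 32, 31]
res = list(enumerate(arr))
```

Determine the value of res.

Step 1: enumerate pairs each element with its index:
  (0, 26)
  (1, 33)
  (2, 32)
  (3, 31)
Therefore res = [(0, 26), (1, 33), (2, 32), (3, 31)].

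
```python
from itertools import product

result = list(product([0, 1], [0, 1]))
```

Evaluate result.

Step 1: product([0, 1], [0, 1]) gives all pairs:
  (0, 0)
  (0, 1)
  (1, 0)
  (1, 1)
Therefore result = [(0, 0), (0, 1), (1, 0), (1, 1)].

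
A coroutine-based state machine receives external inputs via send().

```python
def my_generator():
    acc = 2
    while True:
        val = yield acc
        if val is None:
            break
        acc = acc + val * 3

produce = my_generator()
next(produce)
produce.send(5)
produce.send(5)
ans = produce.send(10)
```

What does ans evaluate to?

Step 1: next() -> yield acc=2.
Step 2: send(5) -> val=5, acc = 2 + 5*3 = 17, yield 17.
Step 3: send(5) -> val=5, acc = 17 + 5*3 = 32, yield 32.
Step 4: send(10) -> val=10, acc = 32 + 10*3 = 62, yield 62.
Therefore ans = 62.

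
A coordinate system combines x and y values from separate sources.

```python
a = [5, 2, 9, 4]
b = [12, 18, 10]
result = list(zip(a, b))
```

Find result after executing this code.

Step 1: zip stops at shortest (len(a)=4, len(b)=3):
  Index 0: (5, 12)
  Index 1: (2, 18)
  Index 2: (9, 10)
Step 2: Last element of a (4) has no pair, dropped.
Therefore result = [(5, 12), (2, 18), (9, 10)].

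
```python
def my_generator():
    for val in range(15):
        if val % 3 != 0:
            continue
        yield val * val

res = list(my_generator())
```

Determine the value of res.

Step 1: Only yield val**2 when val is divisible by 3:
  val=0: 0 % 3 == 0, yield 0**2 = 0
  val=3: 3 % 3 == 0, yield 3**2 = 9
  val=6: 6 % 3 == 0, yield 6**2 = 36
  val=9: 9 % 3 == 0, yield 9**2 = 81
  val=12: 12 % 3 == 0, yield 12**2 = 144
Therefore res = [0, 9, 36, 81, 144].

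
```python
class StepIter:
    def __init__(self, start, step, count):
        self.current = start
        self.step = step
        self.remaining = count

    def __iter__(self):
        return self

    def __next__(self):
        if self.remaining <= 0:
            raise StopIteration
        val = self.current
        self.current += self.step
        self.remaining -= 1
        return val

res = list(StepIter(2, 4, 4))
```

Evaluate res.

Step 1: StepIter starts at 2, increments by 4, for 4 steps:
  Yield 2, then current += 4
  Yield 6, then current += 4
  Yield 10, then current += 4
  Yield 14, then current += 4
Therefore res = [2, 6, 10, 14].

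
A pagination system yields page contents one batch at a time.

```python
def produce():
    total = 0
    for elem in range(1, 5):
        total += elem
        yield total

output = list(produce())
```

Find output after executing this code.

Step 1: Generator accumulates running sum:
  elem=1: total = 1, yield 1
  elem=2: total = 3, yield 3
  elem=3: total = 6, yield 6
  elem=4: total = 10, yield 10
Therefore output = [1, 3, 6, 10].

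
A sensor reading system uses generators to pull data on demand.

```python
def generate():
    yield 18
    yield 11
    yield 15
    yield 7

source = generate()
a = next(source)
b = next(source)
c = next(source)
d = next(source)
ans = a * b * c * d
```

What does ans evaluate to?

Step 1: Create generator and consume all values:
  a = next(source) = 18
  b = next(source) = 11
  c = next(source) = 15
  d = next(source) = 7
Step 2: ans = 18 * 11 * 15 * 7 = 20790.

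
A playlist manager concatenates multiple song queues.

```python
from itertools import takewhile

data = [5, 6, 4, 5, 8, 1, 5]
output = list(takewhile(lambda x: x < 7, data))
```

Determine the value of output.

Step 1: takewhile stops at first element >= 7:
  5 < 7: take
  6 < 7: take
  4 < 7: take
  5 < 7: take
  8 >= 7: stop
Therefore output = [5, 6, 4, 5].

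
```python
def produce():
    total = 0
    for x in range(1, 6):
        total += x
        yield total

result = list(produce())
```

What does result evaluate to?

Step 1: Generator accumulates running sum:
  x=1: total = 1, yield 1
  x=2: total = 3, yield 3
  x=3: total = 6, yield 6
  x=4: total = 10, yield 10
  x=5: total = 15, yield 15
Therefore result = [1, 3, 6, 10, 15].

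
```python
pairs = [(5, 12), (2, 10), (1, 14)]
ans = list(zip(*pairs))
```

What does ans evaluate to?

Step 1: zip(*pairs) transposes: unzips [(5, 12), (2, 10), (1, 14)] into separate sequences.
Step 2: First elements: (5, 2, 1), second elements: (12, 10, 14).
Therefore ans = [(5, 2, 1), (12, 10, 14)].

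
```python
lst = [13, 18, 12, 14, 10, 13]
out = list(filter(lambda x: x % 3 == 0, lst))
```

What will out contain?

Step 1: Filter elements divisible by 3:
  13 % 3 = 1: removed
  18 % 3 = 0: kept
  12 % 3 = 0: kept
  14 % 3 = 2: removed
  10 % 3 = 1: removed
  13 % 3 = 1: removed
Therefore out = [18, 12].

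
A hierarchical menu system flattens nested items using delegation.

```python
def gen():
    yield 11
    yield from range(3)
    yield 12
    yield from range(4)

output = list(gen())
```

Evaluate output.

Step 1: Trace yields in order:
  yield 11
  yield 0
  yield 1
  yield 2
  yield 12
  yield 0
  yield 1
  yield 2
  yield 3
Therefore output = [11, 0, 1, 2, 12, 0, 1, 2, 3].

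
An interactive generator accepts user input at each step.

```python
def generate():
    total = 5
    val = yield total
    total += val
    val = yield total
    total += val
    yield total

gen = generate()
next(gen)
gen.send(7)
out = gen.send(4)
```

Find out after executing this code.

Step 1: next() -> yield total=5.
Step 2: send(7) -> val=7, total = 5+7 = 12, yield 12.
Step 3: send(4) -> val=4, total = 12+4 = 16, yield 16.
Therefore out = 16.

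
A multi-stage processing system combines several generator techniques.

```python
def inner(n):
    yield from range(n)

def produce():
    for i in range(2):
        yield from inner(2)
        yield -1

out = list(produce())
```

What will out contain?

Step 1: For each i in range(2):
  i=0: yield from inner(2) -> [0, 1], then yield -1
  i=1: yield from inner(2) -> [0, 1], then yield -1
Therefore out = [0, 1, -1, 0, 1, -1].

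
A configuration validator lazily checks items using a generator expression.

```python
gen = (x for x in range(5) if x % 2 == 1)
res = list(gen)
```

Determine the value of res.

Step 1: Filter range(5) keeping only odd values:
  x=0: even, excluded
  x=1: odd, included
  x=2: even, excluded
  x=3: odd, included
  x=4: even, excluded
Therefore res = [1, 3].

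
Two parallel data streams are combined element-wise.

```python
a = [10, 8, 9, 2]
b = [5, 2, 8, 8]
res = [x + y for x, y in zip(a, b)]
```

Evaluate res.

Step 1: Add corresponding elements:
  10 + 5 = 15
  8 + 2 = 10
  9 + 8 = 17
  2 + 8 = 10
Therefore res = [15, 10, 17, 10].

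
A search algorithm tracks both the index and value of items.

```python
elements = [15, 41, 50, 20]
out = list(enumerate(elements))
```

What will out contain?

Step 1: enumerate pairs each element with its index:
  (0, 15)
  (1, 41)
  (2, 50)
  (3, 20)
Therefore out = [(0, 15), (1, 41), (2, 50), (3, 20)].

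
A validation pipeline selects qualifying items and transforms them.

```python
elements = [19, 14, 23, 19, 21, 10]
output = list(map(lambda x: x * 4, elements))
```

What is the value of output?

Step 1: Apply lambda x: x * 4 to each element:
  19 -> 76
  14 -> 56
  23 -> 92
  19 -> 76
  21 -> 84
  10 -> 40
Therefore output = [76, 56, 92, 76, 84, 40].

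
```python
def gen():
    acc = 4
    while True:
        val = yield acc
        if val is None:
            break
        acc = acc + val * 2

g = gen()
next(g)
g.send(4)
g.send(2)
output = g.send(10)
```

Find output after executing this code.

Step 1: next() -> yield acc=4.
Step 2: send(4) -> val=4, acc = 4 + 4*2 = 12, yield 12.
Step 3: send(2) -> val=2, acc = 12 + 2*2 = 16, yield 16.
Step 4: send(10) -> val=10, acc = 16 + 10*2 = 36, yield 36.
Therefore output = 36.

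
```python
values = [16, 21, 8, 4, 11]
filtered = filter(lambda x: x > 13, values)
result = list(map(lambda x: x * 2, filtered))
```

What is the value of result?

Step 1: Filter values for elements > 13:
  16: kept
  21: kept
  8: removed
  4: removed
  11: removed
Step 2: Map x * 2 on filtered [16, 21]:
  16 -> 32
  21 -> 42
Therefore result = [32, 42].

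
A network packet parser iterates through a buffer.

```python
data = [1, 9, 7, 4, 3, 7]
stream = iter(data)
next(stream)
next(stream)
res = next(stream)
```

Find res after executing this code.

Step 1: Create iterator over [1, 9, 7, 4, 3, 7].
Step 2: next() consumes 1.
Step 3: next() consumes 9.
Step 4: next() returns 7.
Therefore res = 7.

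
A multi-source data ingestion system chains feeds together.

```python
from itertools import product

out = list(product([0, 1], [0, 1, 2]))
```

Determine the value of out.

Step 1: product([0, 1], [0, 1, 2]) gives all pairs:
  (0, 0)
  (0, 1)
  (0, 2)
  (1, 0)
  (1, 1)
  (1, 2)
Therefore out = [(0, 0), (0, 1), (0, 2), (1, 0), (1, 1), (1, 2)].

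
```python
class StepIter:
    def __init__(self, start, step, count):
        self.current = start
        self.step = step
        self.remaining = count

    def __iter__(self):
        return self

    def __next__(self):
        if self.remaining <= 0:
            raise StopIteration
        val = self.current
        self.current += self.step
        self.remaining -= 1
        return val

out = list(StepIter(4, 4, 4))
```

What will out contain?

Step 1: StepIter starts at 4, increments by 4, for 4 steps:
  Yield 4, then current += 4
  Yield 8, then current += 4
  Yield 12, then current += 4
  Yield 16, then current += 4
Therefore out = [4, 8, 12, 16].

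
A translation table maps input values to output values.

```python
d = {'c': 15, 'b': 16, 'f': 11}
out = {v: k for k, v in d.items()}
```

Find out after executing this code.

Step 1: Invert dict (swap keys and values):
  'c': 15 -> 15: 'c'
  'b': 16 -> 16: 'b'
  'f': 11 -> 11: 'f'
Therefore out = {15: 'c', 16: 'b', 11: 'f'}.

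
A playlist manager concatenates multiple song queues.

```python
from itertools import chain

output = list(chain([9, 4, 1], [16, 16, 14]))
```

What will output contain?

Step 1: chain() concatenates iterables: [9, 4, 1] + [16, 16, 14].
Therefore output = [9, 4, 1, 16, 16, 14].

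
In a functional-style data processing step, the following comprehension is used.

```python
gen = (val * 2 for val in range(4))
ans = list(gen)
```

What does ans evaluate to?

Step 1: For each val in range(4), compute val*2:
  val=0: 0*2 = 0
  val=1: 1*2 = 2
  val=2: 2*2 = 4
  val=3: 3*2 = 6
Therefore ans = [0, 2, 4, 6].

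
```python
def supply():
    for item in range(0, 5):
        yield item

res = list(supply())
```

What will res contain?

Step 1: The generator yields each value from range(0, 5).
Step 2: list() consumes all yields: [0, 1, 2, 3, 4].
Therefore res = [0, 1, 2, 3, 4].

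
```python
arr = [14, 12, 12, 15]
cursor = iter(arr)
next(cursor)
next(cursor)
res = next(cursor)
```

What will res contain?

Step 1: Create iterator over [14, 12, 12, 15].
Step 2: next() consumes 14.
Step 3: next() consumes 12.
Step 4: next() returns 12.
Therefore res = 12.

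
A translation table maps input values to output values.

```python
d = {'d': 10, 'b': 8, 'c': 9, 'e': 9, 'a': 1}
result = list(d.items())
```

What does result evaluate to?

Step 1: d.items() returns (key, value) pairs in insertion order.
Therefore result = [('d', 10), ('b', 8), ('c', 9), ('e', 9), ('a', 1)].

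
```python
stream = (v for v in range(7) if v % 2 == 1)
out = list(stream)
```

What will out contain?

Step 1: Filter range(7) keeping only odd values:
  v=0: even, excluded
  v=1: odd, included
  v=2: even, excluded
  v=3: odd, included
  v=4: even, excluded
  v=5: odd, included
  v=6: even, excluded
Therefore out = [1, 3, 5].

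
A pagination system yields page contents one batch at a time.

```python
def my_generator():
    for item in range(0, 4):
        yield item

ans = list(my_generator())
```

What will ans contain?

Step 1: The generator yields each value from range(0, 4).
Step 2: list() consumes all yields: [0, 1, 2, 3].
Therefore ans = [0, 1, 2, 3].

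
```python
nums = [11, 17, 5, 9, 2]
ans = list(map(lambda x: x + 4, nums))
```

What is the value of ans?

Step 1: Apply lambda x: x + 4 to each element:
  11 -> 15
  17 -> 21
  5 -> 9
  9 -> 13
  2 -> 6
Therefore ans = [15, 21, 9, 13, 6].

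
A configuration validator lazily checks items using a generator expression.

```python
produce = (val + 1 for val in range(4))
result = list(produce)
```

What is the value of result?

Step 1: For each val in range(4), compute val+1:
  val=0: 0+1 = 1
  val=1: 1+1 = 2
  val=2: 2+1 = 3
  val=3: 3+1 = 4
Therefore result = [1, 2, 3, 4].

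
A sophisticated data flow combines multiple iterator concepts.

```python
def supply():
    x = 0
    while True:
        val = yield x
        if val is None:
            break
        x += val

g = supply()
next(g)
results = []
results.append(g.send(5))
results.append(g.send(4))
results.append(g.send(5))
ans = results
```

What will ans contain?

Step 1: next(g) -> yield 0.
Step 2: send(5) -> x = 5, yield 5.
Step 3: send(4) -> x = 9, yield 9.
Step 4: send(5) -> x = 14, yield 14.
Therefore ans = [5, 9, 14].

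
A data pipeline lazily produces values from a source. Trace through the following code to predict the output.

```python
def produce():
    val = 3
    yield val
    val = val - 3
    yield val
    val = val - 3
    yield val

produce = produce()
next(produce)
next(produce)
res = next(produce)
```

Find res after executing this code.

Step 1: Trace through generator execution:
  Yield 1: val starts at 3, yield 3
  Yield 2: val = 3 - 3 = 0, yield 0
  Yield 3: val = 0 - 3 = -3, yield -3
Step 2: First next() gets 3, second next() gets the second value, third next() yields -3.
Therefore res = -3.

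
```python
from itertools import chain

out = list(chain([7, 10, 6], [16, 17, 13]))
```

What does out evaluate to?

Step 1: chain() concatenates iterables: [7, 10, 6] + [16, 17, 13].
Therefore out = [7, 10, 6, 16, 17, 13].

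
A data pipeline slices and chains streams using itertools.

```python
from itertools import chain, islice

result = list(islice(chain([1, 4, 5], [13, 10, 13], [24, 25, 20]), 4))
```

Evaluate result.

Step 1: chain([1, 4, 5], [13, 10, 13], [24, 25, 20]) = [1, 4, 5, 13, 10, 13, 24, 25, 20].
Step 2: islice takes first 4 elements: [1, 4, 5, 13].
Therefore result = [1, 4, 5, 13].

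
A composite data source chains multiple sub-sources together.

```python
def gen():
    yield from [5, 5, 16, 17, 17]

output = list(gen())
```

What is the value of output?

Step 1: yield from delegates to the iterable, yielding each element.
Step 2: Collected values: [5, 5, 16, 17, 17].
Therefore output = [5, 5, 16, 17, 17].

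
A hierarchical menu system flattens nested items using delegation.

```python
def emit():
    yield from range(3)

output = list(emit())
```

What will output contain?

Step 1: yield from delegates to the iterable, yielding each element.
Step 2: Collected values: [0, 1, 2].
Therefore output = [0, 1, 2].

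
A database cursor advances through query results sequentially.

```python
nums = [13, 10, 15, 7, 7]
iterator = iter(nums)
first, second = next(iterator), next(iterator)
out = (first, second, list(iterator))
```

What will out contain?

Step 1: Create iterator over [13, 10, 15, 7, 7].
Step 2: first = 13, second = 10.
Step 3: Remaining elements: [15, 7, 7].
Therefore out = (13, 10, [15, 7, 7]).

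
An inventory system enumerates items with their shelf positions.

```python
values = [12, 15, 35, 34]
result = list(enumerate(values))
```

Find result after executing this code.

Step 1: enumerate pairs each element with its index:
  (0, 12)
  (1, 15)
  (2, 35)
  (3, 34)
Therefore result = [(0, 12), (1, 15), (2, 35), (3, 34)].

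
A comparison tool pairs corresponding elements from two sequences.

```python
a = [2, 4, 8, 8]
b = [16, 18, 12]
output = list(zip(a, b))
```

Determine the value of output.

Step 1: zip stops at shortest (len(a)=4, len(b)=3):
  Index 0: (2, 16)
  Index 1: (4, 18)
  Index 2: (8, 12)
Step 2: Last element of a (8) has no pair, dropped.
Therefore output = [(2, 16), (4, 18), (8, 12)].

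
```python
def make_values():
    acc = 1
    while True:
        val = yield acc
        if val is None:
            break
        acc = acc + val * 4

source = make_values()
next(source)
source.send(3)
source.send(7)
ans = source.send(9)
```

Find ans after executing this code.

Step 1: next() -> yield acc=1.
Step 2: send(3) -> val=3, acc = 1 + 3*4 = 13, yield 13.
Step 3: send(7) -> val=7, acc = 13 + 7*4 = 41, yield 41.
Step 4: send(9) -> val=9, acc = 41 + 9*4 = 77, yield 77.
Therefore ans = 77.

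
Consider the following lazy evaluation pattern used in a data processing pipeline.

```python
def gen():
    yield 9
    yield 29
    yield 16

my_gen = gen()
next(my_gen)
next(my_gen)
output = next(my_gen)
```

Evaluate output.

Step 1: gen() creates a generator.
Step 2: next(my_gen) yields 9 (consumed and discarded).
Step 3: next(my_gen) yields 29 (consumed and discarded).
Step 4: next(my_gen) yields 16, assigned to output.
Therefore output = 16.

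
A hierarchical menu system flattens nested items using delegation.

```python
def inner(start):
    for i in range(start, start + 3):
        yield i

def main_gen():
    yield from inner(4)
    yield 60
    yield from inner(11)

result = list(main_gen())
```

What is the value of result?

Step 1: main_gen() delegates to inner(4):
  yield 4
  yield 5
  yield 6
Step 2: yield 60
Step 3: Delegates to inner(11):
  yield 11
  yield 12
  yield 13
Therefore result = [4, 5, 6, 60, 11, 12, 13].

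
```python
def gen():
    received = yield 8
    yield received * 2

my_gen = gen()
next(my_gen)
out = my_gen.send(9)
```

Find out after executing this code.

Step 1: next(my_gen) advances to first yield, producing 8.
Step 2: send(9) resumes, received = 9.
Step 3: yield received * 2 = 9 * 2 = 18.
Therefore out = 18.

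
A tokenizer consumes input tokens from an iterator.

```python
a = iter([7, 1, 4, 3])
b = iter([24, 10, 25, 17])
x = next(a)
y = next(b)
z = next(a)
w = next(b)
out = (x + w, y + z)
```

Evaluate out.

Step 1: a iterates [7, 1, 4, 3], b iterates [24, 10, 25, 17].
Step 2: x = next(a) = 7, y = next(b) = 24.
Step 3: z = next(a) = 1, w = next(b) = 10.
Step 4: out = (7 + 10, 24 + 1) = (17, 25).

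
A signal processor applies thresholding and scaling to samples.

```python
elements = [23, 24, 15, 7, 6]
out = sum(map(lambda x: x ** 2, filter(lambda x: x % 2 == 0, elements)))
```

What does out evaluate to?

Step 1: Filter even numbers from [23, 24, 15, 7, 6]: [24, 6]
Step 2: Square each: [576, 36]
Step 3: Sum = 612.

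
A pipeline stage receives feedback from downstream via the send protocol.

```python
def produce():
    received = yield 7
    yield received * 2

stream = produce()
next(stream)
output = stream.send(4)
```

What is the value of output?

Step 1: next(stream) advances to first yield, producing 7.
Step 2: send(4) resumes, received = 4.
Step 3: yield received * 2 = 4 * 2 = 8.
Therefore output = 8.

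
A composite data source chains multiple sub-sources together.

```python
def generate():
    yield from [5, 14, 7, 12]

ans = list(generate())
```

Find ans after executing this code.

Step 1: yield from delegates to the iterable, yielding each element.
Step 2: Collected values: [5, 14, 7, 12].
Therefore ans = [5, 14, 7, 12].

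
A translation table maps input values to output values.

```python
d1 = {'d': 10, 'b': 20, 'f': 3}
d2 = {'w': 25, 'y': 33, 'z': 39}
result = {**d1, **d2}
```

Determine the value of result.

Step 1: Merge d1 and d2 (d2 values override on key conflicts).
Step 2: d1 has keys ['d', 'b', 'f'], d2 has keys ['w', 'y', 'z'].
Therefore result = {'d': 10, 'b': 20, 'f': 3, 'w': 25, 'y': 33, 'z': 39}.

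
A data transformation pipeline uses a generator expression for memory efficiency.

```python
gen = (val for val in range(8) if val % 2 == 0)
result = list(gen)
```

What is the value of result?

Step 1: Filter range(8) keeping only even values:
  val=0: even, included
  val=1: odd, excluded
  val=2: even, included
  val=3: odd, excluded
  val=4: even, included
  val=5: odd, excluded
  val=6: even, included
  val=7: odd, excluded
Therefore result = [0, 2, 4, 6].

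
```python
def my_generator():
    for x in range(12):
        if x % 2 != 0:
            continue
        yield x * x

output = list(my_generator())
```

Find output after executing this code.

Step 1: Only yield x**2 when x is divisible by 2:
  x=0: 0 % 2 == 0, yield 0**2 = 0
  x=2: 2 % 2 == 0, yield 2**2 = 4
  x=4: 4 % 2 == 0, yield 4**2 = 16
  x=6: 6 % 2 == 0, yield 6**2 = 36
  x=8: 8 % 2 == 0, yield 8**2 = 64
  x=10: 10 % 2 == 0, yield 10**2 = 100
Therefore output = [0, 4, 16, 36, 64, 100].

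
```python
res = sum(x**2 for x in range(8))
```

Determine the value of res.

Step 1: Compute x**2 for each x in range(8):
  x=0: 0**2 = 0
  x=1: 1**2 = 1
  x=2: 2**2 = 4
  x=3: 3**2 = 9
  x=4: 4**2 = 16
  x=5: 5**2 = 25
  x=6: 6**2 = 36
  x=7: 7**2 = 49
Step 2: sum = 0 + 1 + 4 + 9 + 16 + 25 + 36 + 49 = 140.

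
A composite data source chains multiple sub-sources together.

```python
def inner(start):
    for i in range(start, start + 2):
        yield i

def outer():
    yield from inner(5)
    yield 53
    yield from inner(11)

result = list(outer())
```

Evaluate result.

Step 1: outer() delegates to inner(5):
  yield 5
  yield 6
Step 2: yield 53
Step 3: Delegates to inner(11):
  yield 11
  yield 12
Therefore result = [5, 6, 53, 11, 12].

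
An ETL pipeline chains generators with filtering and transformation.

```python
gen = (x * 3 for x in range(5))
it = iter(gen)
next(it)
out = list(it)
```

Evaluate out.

Step 1: Generator produces [0, 3, 6, 9, 12].
Step 2: next(it) consumes first element (0).
Step 3: list(it) collects remaining: [3, 6, 9, 12].
Therefore out = [3, 6, 9, 12].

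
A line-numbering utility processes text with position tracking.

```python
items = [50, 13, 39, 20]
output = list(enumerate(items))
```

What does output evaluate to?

Step 1: enumerate pairs each element with its index:
  (0, 50)
  (1, 13)
  (2, 39)
  (3, 20)
Therefore output = [(0, 50), (1, 13), (2, 39), (3, 20)].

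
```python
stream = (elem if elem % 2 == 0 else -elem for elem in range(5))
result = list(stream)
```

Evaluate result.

Step 1: For each elem in range(5), yield elem if even, else -elem:
  elem=0: even, yield 0
  elem=1: odd, yield -1
  elem=2: even, yield 2
  elem=3: odd, yield -3
  elem=4: even, yield 4
Therefore result = [0, -1, 2, -3, 4].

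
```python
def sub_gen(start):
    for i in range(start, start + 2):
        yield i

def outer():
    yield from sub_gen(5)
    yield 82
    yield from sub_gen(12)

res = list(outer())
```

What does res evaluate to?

Step 1: outer() delegates to sub_gen(5):
  yield 5
  yield 6
Step 2: yield 82
Step 3: Delegates to sub_gen(12):
  yield 12
  yield 13
Therefore res = [5, 6, 82, 12, 13].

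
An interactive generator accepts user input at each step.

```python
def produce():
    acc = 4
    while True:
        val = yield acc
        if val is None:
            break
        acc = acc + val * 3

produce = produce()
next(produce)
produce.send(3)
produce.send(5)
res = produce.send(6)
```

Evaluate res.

Step 1: next() -> yield acc=4.
Step 2: send(3) -> val=3, acc = 4 + 3*3 = 13, yield 13.
Step 3: send(5) -> val=5, acc = 13 + 5*3 = 28, yield 28.
Step 4: send(6) -> val=6, acc = 28 + 6*3 = 46, yield 46.
Therefore res = 46.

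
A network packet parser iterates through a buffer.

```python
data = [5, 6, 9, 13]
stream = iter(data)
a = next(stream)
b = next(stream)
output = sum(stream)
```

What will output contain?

Step 1: Create iterator over [5, 6, 9, 13].
Step 2: a = next() = 5, b = next() = 6.
Step 3: sum() of remaining [9, 13] = 22.
Therefore output = 22.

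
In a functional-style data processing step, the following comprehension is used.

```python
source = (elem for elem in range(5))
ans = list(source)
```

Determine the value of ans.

Step 1: Generator expression iterates range(5): [0, 1, 2, 3, 4].
Step 2: list() collects all values.
Therefore ans = [0, 1, 2, 3, 4].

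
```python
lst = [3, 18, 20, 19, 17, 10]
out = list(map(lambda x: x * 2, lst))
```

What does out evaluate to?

Step 1: Apply lambda x: x * 2 to each element:
  3 -> 6
  18 -> 36
  20 -> 40
  19 -> 38
  17 -> 34
  10 -> 20
Therefore out = [6, 36, 40, 38, 34, 20].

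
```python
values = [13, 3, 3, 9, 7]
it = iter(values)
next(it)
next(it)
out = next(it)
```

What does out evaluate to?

Step 1: Create iterator over [13, 3, 3, 9, 7].
Step 2: next() consumes 13.
Step 3: next() consumes 3.
Step 4: next() returns 3.
Therefore out = 3.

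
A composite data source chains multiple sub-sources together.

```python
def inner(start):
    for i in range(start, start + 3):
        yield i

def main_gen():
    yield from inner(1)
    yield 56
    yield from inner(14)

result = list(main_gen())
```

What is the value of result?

Step 1: main_gen() delegates to inner(1):
  yield 1
  yield 2
  yield 3
Step 2: yield 56
Step 3: Delegates to inner(14):
  yield 14
  yield 15
  yield 16
Therefore result = [1, 2, 3, 56, 14, 15, 16].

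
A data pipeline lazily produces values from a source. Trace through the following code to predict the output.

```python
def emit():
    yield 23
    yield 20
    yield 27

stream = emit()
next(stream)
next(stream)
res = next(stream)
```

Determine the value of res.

Step 1: emit() creates a generator.
Step 2: next(stream) yields 23 (consumed and discarded).
Step 3: next(stream) yields 20 (consumed and discarded).
Step 4: next(stream) yields 27, assigned to res.
Therefore res = 27.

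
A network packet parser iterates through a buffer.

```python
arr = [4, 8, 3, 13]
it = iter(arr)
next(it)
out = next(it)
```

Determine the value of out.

Step 1: Create iterator over [4, 8, 3, 13].
Step 2: next() consumes 4.
Step 3: next() returns 8.
Therefore out = 8.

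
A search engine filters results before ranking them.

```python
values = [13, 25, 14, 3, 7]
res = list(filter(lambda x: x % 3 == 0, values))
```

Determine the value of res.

Step 1: Filter elements divisible by 3:
  13 % 3 = 1: removed
  25 % 3 = 1: removed
  14 % 3 = 2: removed
  3 % 3 = 0: kept
  7 % 3 = 1: removed
Therefore res = [3].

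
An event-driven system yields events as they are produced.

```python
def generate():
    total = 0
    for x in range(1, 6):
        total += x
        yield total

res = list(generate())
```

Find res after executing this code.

Step 1: Generator accumulates running sum:
  x=1: total = 1, yield 1
  x=2: total = 3, yield 3
  x=3: total = 6, yield 6
  x=4: total = 10, yield 10
  x=5: total = 15, yield 15
Therefore res = [1, 3, 6, 10, 15].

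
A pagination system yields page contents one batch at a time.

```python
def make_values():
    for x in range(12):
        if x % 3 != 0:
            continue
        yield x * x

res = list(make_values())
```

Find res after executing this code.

Step 1: Only yield x**2 when x is divisible by 3:
  x=0: 0 % 3 == 0, yield 0**2 = 0
  x=3: 3 % 3 == 0, yield 3**2 = 9
  x=6: 6 % 3 == 0, yield 6**2 = 36
  x=9: 9 % 3 == 0, yield 9**2 = 81
Therefore res = [0, 9, 36, 81].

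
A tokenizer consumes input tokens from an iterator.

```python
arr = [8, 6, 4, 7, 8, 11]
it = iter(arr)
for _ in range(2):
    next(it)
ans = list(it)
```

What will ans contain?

Step 1: Create iterator over [8, 6, 4, 7, 8, 11].
Step 2: Advance 2 positions (consuming [8, 6]).
Step 3: list() collects remaining elements: [4, 7, 8, 11].
Therefore ans = [4, 7, 8, 11].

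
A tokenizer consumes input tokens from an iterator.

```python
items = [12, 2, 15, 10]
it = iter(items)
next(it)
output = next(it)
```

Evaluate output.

Step 1: Create iterator over [12, 2, 15, 10].
Step 2: next() consumes 12.
Step 3: next() returns 2.
Therefore output = 2.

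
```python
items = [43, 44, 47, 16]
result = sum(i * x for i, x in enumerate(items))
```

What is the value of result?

Step 1: Compute i * x for each (i, x) in enumerate([43, 44, 47, 16]):
  i=0, x=43: 0*43 = 0
  i=1, x=44: 1*44 = 44
  i=2, x=47: 2*47 = 94
  i=3, x=16: 3*16 = 48
Step 2: sum = 0 + 44 + 94 + 48 = 186.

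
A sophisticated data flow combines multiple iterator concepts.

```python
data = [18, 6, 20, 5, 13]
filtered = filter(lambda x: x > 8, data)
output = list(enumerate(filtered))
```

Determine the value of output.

Step 1: Filter [18, 6, 20, 5, 13] for > 8: [18, 20, 13].
Step 2: enumerate re-indexes from 0: [(0, 18), (1, 20), (2, 13)].
Therefore output = [(0, 18), (1, 20), (2, 13)].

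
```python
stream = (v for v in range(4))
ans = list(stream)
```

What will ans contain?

Step 1: Generator expression iterates range(4): [0, 1, 2, 3].
Step 2: list() collects all values.
Therefore ans = [0, 1, 2, 3].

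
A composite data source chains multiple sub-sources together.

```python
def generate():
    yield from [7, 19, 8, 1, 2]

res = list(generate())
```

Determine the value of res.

Step 1: yield from delegates to the iterable, yielding each element.
Step 2: Collected values: [7, 19, 8, 1, 2].
Therefore res = [7, 19, 8, 1, 2].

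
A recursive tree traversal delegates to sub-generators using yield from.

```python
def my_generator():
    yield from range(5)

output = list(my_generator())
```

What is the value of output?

Step 1: yield from delegates to the iterable, yielding each element.
Step 2: Collected values: [0, 1, 2, 3, 4].
Therefore output = [0, 1, 2, 3, 4].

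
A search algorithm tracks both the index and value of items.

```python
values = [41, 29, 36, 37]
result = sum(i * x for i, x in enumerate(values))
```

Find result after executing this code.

Step 1: Compute i * x for each (i, x) in enumerate([41, 29, 36, 37]):
  i=0, x=41: 0*41 = 0
  i=1, x=29: 1*29 = 29
  i=2, x=36: 2*36 = 72
  i=3, x=37: 3*37 = 111
Step 2: sum = 0 + 29 + 72 + 111 = 212.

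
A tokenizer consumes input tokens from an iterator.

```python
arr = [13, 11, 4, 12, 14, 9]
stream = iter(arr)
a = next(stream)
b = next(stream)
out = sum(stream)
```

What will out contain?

Step 1: Create iterator over [13, 11, 4, 12, 14, 9].
Step 2: a = next() = 13, b = next() = 11.
Step 3: sum() of remaining [4, 12, 14, 9] = 39.
Therefore out = 39.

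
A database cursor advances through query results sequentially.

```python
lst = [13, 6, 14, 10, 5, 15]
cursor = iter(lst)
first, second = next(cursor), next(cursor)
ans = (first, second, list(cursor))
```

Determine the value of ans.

Step 1: Create iterator over [13, 6, 14, 10, 5, 15].
Step 2: first = 13, second = 6.
Step 3: Remaining elements: [14, 10, 5, 15].
Therefore ans = (13, 6, [14, 10, 5, 15]).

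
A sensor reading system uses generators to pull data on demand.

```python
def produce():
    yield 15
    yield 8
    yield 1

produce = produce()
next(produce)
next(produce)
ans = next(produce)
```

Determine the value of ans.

Step 1: produce() creates a generator.
Step 2: next(produce) yields 15 (consumed and discarded).
Step 3: next(produce) yields 8 (consumed and discarded).
Step 4: next(produce) yields 1, assigned to ans.
Therefore ans = 1.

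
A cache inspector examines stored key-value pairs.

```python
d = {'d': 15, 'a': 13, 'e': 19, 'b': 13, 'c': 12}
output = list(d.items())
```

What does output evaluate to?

Step 1: d.items() returns (key, value) pairs in insertion order.
Therefore output = [('d', 15), ('a', 13), ('e', 19), ('b', 13), ('c', 12)].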